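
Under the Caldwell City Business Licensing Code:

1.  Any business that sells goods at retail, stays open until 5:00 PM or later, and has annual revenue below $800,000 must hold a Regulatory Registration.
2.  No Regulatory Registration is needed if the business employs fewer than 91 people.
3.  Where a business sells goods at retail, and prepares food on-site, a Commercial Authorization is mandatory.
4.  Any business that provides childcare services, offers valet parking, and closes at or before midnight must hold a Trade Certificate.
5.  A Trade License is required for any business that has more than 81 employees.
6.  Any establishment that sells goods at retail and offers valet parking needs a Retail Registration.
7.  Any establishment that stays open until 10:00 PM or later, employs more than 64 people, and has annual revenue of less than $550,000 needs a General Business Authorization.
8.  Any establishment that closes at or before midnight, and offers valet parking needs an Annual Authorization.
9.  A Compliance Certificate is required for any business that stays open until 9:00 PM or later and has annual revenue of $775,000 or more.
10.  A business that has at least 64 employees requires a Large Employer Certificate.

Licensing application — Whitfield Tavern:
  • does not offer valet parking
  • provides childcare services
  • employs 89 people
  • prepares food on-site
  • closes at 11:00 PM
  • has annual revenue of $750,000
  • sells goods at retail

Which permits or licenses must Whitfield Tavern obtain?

Commercial Authorization, Large Employer Certificate, Trade License

1. sells goods at retail; closes 11:00 PM, after 5:00 PM; revenue $750,000 < $800,000 → Regulatory Registration required.
2. employees 89 < 91 → exempt from Regulatory Registration.
3. sells goods at retail; prepares food on-site → Commercial Authorization required.
4. provides childcare services; does not offer valet parking; closes 11:00 PM, at/before midnight → Trade Certificate not required.
5. employees 89 > 81 → Trade License required.
6. sells goods at retail; does not offer valet parking → Retail Registration not required.
7. closes 11:00 PM, after 10:00 PM; employees 89 > 64; revenue $750,000 ≥ $550,000 → General Business Authorization not required.
8. closes 11:00 PM, at/before midnight; does not offer valet parking → Annual Authorization not required.
9. closes 11:00 PM, after 9:00 PM; revenue $750,000 < $775,000 → Compliance Certificate not required.
10. employees 89 ≥ 64 → Large Employer Certificate required.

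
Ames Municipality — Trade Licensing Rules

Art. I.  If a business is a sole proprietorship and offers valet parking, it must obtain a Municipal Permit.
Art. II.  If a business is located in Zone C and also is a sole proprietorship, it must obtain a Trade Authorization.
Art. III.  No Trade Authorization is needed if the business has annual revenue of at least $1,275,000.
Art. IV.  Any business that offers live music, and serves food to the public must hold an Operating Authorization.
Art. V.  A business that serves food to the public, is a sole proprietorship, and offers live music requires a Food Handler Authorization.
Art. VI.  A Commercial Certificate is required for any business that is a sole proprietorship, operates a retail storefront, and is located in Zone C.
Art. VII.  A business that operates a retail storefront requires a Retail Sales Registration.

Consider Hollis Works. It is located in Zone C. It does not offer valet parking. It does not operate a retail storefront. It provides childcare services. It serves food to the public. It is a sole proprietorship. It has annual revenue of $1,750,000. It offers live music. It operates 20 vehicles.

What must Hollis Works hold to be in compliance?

Art. I. is a sole proprietorship; does not offer valet parking → Municipal Permit not required.
Art. II. is located in Zone C; is a sole proprietorship → Trade Authorization required.
Art. III. revenue $1,750,000 ≥ $1,275,000 → exempt from Trade Authorization.
Art. IV. offers live music; serves food to the public → Operating Authorization required.
Art. V. serves food to the public; is a sole proprietorship; offers live music → Food Handler Authorization required.
Art. VI. is a sole proprietorship; does not operate a retail storefront; is located in Zone C → Commercial Certificate not required.
Art. VII. does not operate a retail storefront → Retail Sales Registration not required.

Food Handler Authorization, Operating Authorization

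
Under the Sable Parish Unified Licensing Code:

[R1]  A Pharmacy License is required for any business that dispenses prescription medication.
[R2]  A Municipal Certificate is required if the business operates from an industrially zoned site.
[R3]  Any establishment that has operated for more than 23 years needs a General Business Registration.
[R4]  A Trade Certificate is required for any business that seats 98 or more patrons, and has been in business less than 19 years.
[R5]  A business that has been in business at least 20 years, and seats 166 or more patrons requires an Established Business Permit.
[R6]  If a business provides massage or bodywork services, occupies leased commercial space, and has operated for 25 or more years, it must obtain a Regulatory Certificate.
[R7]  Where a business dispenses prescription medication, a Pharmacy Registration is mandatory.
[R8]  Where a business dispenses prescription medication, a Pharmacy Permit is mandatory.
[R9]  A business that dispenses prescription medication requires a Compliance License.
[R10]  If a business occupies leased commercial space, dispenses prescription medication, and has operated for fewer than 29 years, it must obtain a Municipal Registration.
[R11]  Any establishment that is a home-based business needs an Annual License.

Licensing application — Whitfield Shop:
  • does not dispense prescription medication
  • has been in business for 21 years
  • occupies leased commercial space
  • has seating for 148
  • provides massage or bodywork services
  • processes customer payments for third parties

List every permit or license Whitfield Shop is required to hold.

[R1] does not dispense prescription medication → Pharmacy License not required.
[R2] occupies leased commercial space (not: operates from an industrially zoned site) → Municipal Certificate not required.
[R3] years in business 21 ≤ 23 → General Business Registration not required.
[R4] seating 148 ≥ 98; years in business 21 ≥ 19 → Trade Certificate not required.
[R5] years in business 21 ≥ 20; seating 148 < 166 → Established Business Permit not required.
[R6] provides massage or bodywork services; occupies leased commercial space; years in business 21 < 25 → Regulatory Certificate not required.
[R7] does not dispense prescription medication → Pharmacy Registration not required.
[R8] does not dispense prescription medication → Pharmacy Permit not required.
[R9] does not dispense prescription medication → Compliance License not required.
[R10] occupies leased commercial space; does not dispense prescription medication; years in business 21 < 29 → Municipal Registration not required.
[R11] occupies leased commercial space (not: is a home-based business) → Annual License not required.

None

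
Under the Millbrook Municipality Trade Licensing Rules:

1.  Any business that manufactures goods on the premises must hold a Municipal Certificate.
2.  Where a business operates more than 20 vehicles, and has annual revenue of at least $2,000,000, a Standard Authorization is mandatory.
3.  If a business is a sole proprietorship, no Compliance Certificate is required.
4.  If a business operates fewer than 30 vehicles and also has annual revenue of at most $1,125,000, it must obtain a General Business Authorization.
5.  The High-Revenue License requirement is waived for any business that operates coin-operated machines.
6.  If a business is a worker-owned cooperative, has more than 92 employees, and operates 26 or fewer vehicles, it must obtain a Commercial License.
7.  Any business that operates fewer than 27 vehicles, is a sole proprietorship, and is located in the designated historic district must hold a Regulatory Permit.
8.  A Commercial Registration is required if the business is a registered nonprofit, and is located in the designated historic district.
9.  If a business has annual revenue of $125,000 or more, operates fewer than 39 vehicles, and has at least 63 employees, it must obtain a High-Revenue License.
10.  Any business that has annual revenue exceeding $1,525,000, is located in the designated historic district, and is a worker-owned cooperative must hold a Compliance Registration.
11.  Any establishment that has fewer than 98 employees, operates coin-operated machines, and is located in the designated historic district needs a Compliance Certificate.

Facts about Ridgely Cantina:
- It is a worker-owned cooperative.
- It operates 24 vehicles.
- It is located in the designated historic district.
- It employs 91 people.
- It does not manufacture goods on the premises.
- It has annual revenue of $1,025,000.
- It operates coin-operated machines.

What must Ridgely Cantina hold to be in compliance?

1. does not manufacture goods on the premises → Municipal Certificate not required.
2. vehicles 24 > 20; revenue $1,025,000 < $2,000,000 → Standard Authorization not required.
3. is a worker-owned cooperative (not: is a sole proprietorship) → Compliance Certificate exemption does not apply.
4. vehicles 24 < 30; revenue $1,025,000 ≤ $1,125,000 → General Business Authorization required.
5. operates coin-operated machines → exempt from High-Revenue License.
6. is a worker-owned cooperative; employees 91 ≤ 92; vehicles 24 ≤ 26 → Commercial License not required.
7. vehicles 24 < 27; is a worker-owned cooperative (not: is a sole proprietorship); is located in the designated historic district → Regulatory Permit not required.
8. is a worker-owned cooperative (not: is a registered nonprofit); is located in the designated historic district → Commercial Registration not required.
9. revenue $1,025,000 ≥ $125,000; vehicles 24 < 39; employees 91 ≥ 63 → High-Revenue License required.
10. revenue $1,025,000 ≤ $1,525,000; is located in the designated historic district; is a worker-owned cooperative → Compliance Registration not required.
11. employees 91 < 98; operates coin-operated machines; is located in the designated historic district → Compliance Certificate required.

Compliance Certificate, General Business Authorization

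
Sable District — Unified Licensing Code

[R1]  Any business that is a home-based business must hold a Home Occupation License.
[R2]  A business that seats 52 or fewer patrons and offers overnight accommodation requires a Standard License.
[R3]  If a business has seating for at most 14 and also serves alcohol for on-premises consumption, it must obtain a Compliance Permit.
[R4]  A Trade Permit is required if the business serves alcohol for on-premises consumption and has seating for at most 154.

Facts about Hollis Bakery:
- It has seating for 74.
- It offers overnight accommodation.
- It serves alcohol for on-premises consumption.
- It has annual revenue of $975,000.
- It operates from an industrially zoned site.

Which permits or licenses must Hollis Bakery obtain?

Trade Permit

[R1] operates from an industrially zoned site (not: is a home-based business) → Home Occupation License not required.
[R2] seating 74 > 52; offers overnight accommodation → Standard License not required.
[R3] seating 74 > 14; serves alcohol for on-premises consumption → Compliance Permit not required.
[R4] serves alcohol for on-premises consumption; seating 74 ≤ 154 → Trade Permit required.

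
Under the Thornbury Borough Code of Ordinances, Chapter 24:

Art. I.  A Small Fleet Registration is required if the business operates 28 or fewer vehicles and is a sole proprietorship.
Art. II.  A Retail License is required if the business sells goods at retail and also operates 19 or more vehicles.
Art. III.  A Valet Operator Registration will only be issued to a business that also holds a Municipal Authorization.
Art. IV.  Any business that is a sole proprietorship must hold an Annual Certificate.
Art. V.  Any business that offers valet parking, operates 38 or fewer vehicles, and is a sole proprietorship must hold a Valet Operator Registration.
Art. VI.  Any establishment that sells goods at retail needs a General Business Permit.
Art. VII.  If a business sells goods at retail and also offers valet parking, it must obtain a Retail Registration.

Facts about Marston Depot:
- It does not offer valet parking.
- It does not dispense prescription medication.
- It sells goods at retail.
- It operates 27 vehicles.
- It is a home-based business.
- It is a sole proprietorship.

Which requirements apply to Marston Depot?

Annual Certificate, General Business Permit, Retail License, Small Fleet Registration

Art. I. vehicles 27 ≤ 28; is a sole proprietorship → Small Fleet Registration required.
Art. II. sells goods at retail; vehicles 27 ≥ 19 → Retail License required.
Art. III. Valet Operator Registration is not required → no effect.
Art. IV. is a sole proprietorship → Annual Certificate required.
Art. V. does not offer valet parking; vehicles 27 ≤ 38; is a sole proprietorship → Valet Operator Registration not required.
Art. VI. sells goods at retail → General Business Permit required.
Art. VII. sells goods at retail; does not offer valet parking → Retail Registration not required.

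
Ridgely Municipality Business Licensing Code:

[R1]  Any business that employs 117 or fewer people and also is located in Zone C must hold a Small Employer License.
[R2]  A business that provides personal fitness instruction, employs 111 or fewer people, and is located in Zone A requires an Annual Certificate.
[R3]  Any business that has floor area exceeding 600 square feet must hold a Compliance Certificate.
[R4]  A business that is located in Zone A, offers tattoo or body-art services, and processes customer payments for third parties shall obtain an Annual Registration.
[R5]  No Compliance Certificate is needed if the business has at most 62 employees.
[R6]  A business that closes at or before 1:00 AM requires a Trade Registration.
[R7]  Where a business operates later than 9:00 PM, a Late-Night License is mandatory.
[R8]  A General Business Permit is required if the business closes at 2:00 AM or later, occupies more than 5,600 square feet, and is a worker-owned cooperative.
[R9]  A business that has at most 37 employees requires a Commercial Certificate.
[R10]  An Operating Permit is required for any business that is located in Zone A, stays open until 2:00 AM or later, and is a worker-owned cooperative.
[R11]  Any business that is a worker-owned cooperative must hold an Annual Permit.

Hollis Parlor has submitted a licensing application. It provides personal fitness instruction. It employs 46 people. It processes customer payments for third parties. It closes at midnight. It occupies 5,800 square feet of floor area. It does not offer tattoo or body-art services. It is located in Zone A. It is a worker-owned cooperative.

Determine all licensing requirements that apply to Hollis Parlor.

[R1] employees 46 ≤ 117; is located in Zone A (not: is located in Zone C) → Small Employer License not required.
[R2] provides personal fitness instruction; employees 46 ≤ 111; is located in Zone A → Annual Certificate required.
[R3] floor area 5,800 square feet > 600 square feet → Compliance Certificate required.
[R4] is located in Zone A; does not offer tattoo or body-art services; processes customer payments for third parties → Annual Registration not required.
[R5] employees 46 ≤ 62 → exempt from Compliance Certificate.
[R6] closes midnight, at/before 1:00 AM → Trade Registration required.
[R7] closes midnight, after 9:00 PM → Late-Night License required.
[R8] closes midnight, at/before 2:00 AM; floor area 5,800 square feet > 5,600 square feet; is a worker-owned cooperative → General Business Permit not required.
[R9] employees 46 > 37 → Commercial Certificate not required.
[R10] is located in Zone A; closes midnight, at/before 2:00 AM; is a worker-owned cooperative → Operating Permit not required.
[R11] is a worker-owned cooperative → Annual Permit required.

Annual Certificate, Annual Permit, Late-Night License, Trade Registration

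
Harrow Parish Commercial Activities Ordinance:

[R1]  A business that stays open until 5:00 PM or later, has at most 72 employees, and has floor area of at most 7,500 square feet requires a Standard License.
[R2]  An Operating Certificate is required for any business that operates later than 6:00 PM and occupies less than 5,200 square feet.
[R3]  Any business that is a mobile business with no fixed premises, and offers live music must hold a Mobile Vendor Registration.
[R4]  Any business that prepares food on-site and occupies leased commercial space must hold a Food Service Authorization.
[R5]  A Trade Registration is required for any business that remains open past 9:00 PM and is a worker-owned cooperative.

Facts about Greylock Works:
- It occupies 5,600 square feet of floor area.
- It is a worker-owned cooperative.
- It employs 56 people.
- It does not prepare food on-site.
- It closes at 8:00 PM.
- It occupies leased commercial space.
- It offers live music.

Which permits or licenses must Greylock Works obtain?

Standard License

[R1] closes 8:00 PM, after 5:00 PM; employees 56 ≤ 72; floor area 5,600 square feet ≤ 7,500 square feet → Standard License required.
[R2] closes 8:00 PM, after 6:00 PM; floor area 5,600 square feet ≥ 5,200 square feet → Operating Certificate not required.
[R3] occupies leased commercial space (not: is a mobile business with no fixed premises); offers live music → Mobile Vendor Registration not required.
[R4] does not prepare food on-site; occupies leased commercial space → Food Service Authorization not required.
[R5] closes 8:00 PM, at/before 9:00 PM; is a worker-owned cooperative → Trade Registration not required.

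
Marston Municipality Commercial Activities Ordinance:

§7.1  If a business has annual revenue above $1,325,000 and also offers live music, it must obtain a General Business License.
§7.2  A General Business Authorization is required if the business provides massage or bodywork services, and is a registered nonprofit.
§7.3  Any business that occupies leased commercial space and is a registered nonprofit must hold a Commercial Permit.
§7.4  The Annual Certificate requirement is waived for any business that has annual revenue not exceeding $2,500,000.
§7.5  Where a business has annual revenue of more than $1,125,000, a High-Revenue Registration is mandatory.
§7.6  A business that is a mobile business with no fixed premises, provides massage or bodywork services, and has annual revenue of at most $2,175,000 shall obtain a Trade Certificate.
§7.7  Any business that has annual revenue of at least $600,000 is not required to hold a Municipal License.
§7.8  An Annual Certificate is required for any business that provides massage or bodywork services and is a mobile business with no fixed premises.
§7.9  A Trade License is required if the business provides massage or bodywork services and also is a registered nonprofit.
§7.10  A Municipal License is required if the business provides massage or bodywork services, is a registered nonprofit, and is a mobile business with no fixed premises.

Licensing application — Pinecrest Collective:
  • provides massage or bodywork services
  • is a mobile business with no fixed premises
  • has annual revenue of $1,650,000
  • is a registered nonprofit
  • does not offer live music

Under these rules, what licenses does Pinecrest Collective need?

§7.1 revenue $1,650,000 > $1,325,000; does not offer live music → General Business License not required.
§7.2 provides massage or bodywork services; is a registered nonprofit → General Business Authorization required.
§7.3 is a mobile business with no fixed premises (not: occupies leased commercial space); is a registered nonprofit → Commercial Permit not required.
§7.4 revenue $1,650,000 ≤ $2,500,000 → exempt from Annual Certificate.
§7.5 revenue $1,650,000 > $1,125,000 → High-Revenue Registration required.
§7.6 is a mobile business with no fixed premises; provides massage or bodywork services; revenue $1,650,000 ≤ $2,175,000 → Trade Certificate required.
§7.7 revenue $1,650,000 ≥ $600,000 → exempt from Municipal License.
§7.8 provides massage or bodywork services; is a mobile business with no fixed premises → Annual Certificate required.
§7.9 provides massage or bodywork services; is a registered nonprofit → Trade License required.
§7.10 provides massage or bodywork services; is a registered nonprofit; is a mobile business with no fixed premises → Municipal License required.

General Business Authorization, High-Revenue Registration, Trade Certificate, Trade License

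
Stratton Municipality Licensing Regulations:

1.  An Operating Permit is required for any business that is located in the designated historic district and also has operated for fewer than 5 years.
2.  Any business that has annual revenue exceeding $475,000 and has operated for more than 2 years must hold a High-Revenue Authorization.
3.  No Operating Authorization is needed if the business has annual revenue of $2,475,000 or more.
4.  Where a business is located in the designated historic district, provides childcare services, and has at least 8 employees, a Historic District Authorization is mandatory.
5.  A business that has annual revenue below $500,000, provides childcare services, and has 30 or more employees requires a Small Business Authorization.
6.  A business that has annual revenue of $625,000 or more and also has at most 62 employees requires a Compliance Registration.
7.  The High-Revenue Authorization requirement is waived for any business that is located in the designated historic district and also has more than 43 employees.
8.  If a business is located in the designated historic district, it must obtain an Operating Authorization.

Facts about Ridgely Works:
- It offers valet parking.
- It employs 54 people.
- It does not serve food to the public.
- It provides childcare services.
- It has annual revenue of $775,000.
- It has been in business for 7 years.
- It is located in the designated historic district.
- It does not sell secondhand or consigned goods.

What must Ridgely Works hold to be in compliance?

1. is located in the designated historic district; years in business 7 ≥ 5 → Operating Permit not required.
2. revenue $775,000 > $475,000; years in business 7 > 2 → High-Revenue Authorization required.
3. revenue $775,000 < $2,475,000 → Operating Authorization exemption does not apply.
4. is located in the designated historic district; provides childcare services; employees 54 ≥ 8 → Historic District Authorization required.
5. revenue $775,000 ≥ $500,000; provides childcare services; employees 54 ≥ 30 → Small Business Authorization not required.
6. revenue $775,000 ≥ $625,000; employees 54 ≤ 62 → Compliance Registration required.
7. is located in the designated historic district; employees 54 > 43 → exempt from High-Revenue Authorization.
8. is located in the designated historic district → Operating Authorization required.

Compliance Registration, Historic District Authorization, Operating Authorization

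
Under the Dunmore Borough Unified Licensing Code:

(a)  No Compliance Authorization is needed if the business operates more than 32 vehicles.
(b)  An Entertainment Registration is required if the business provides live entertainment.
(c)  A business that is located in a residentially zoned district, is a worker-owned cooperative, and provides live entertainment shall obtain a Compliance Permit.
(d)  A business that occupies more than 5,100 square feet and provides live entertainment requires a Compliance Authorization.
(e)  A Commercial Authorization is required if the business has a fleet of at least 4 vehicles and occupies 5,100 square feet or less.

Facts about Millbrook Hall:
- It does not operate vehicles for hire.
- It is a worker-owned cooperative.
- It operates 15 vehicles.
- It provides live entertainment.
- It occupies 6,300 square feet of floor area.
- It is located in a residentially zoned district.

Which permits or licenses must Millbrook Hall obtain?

(a) vehicles 15 ≤ 32 → Compliance Authorization exemption does not apply.
(b) provides live entertainment → Entertainment Registration required.
(c) is located in a residentially zoned district; is a worker-owned cooperative; provides live entertainment → Compliance Permit required.
(d) floor area 6,300 square feet > 5,100 square feet; provides live entertainment → Compliance Authorization required.
(e) vehicles 15 ≥ 4; floor area 6,300 square feet > 5,100 square feet → Commercial Authorization not required.

Compliance Authorization, Compliance Permit, Entertainment Registration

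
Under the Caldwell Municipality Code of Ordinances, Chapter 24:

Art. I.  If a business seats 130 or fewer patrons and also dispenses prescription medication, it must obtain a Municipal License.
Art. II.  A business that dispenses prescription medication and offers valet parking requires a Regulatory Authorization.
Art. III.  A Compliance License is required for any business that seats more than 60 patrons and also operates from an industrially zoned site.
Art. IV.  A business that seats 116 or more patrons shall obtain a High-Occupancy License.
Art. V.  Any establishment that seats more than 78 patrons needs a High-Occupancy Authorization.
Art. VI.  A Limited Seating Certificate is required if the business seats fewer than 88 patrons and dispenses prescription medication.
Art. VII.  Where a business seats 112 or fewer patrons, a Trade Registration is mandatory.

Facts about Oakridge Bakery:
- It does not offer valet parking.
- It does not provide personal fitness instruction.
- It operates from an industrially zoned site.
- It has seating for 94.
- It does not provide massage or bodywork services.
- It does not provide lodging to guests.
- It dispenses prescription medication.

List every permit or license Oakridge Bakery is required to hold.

Compliance License, High-Occupancy Authorization, Municipal License, Trade Registration

Art. I. seating 94 ≤ 130; dispenses prescription medication → Municipal License required.
Art. II. dispenses prescription medication; does not offer valet parking → Regulatory Authorization not required.
Art. III. seating 94 > 60; operates from an industrially zoned site → Compliance License required.
Art. IV. seating 94 < 116 → High-Occupancy License not required.
Art. V. seating 94 > 78 → High-Occupancy Authorization required.
Art. VI. seating 94 ≥ 88; dispenses prescription medication → Limited Seating Certificate not required.
Art. VII. seating 94 ≤ 112 → Trade Registration required.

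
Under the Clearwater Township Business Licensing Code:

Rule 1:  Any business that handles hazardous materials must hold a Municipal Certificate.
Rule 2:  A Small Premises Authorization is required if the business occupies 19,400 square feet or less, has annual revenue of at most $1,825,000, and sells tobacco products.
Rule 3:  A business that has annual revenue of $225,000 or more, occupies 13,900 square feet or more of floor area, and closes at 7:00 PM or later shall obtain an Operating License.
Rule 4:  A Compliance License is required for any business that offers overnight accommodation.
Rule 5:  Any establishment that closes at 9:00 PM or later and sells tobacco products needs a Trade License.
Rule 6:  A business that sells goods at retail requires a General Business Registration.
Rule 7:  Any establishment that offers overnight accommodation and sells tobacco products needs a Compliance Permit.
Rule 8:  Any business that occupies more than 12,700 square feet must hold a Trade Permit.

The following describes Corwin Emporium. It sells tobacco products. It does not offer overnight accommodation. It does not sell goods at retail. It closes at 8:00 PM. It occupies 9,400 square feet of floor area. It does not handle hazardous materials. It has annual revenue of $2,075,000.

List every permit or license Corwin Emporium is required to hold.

None

Rule 1: does not handle hazardous materials → Municipal Certificate not required.
Rule 2: floor area 9,400 square feet ≤ 19,400 square feet; revenue $2,075,000 > $1,825,000; sells tobacco products → Small Premises Authorization not required.
Rule 3: revenue $2,075,000 ≥ $225,000; floor area 9,400 square feet < 13,900 square feet; closes 8:00 PM, after 7:00 PM → Operating License not required.
Rule 4: does not offer overnight accommodation → Compliance License not required.
Rule 5: closes 8:00 PM, at/before 9:00 PM; sells tobacco products → Trade License not required.
Rule 6: does not sell goods at retail → General Business Registration not required.
Rule 7: does not offer overnight accommodation; sells tobacco products → Compliance Permit not required.
Rule 8: floor area 9,400 square feet ≤ 12,700 square feet → Trade Permit not required.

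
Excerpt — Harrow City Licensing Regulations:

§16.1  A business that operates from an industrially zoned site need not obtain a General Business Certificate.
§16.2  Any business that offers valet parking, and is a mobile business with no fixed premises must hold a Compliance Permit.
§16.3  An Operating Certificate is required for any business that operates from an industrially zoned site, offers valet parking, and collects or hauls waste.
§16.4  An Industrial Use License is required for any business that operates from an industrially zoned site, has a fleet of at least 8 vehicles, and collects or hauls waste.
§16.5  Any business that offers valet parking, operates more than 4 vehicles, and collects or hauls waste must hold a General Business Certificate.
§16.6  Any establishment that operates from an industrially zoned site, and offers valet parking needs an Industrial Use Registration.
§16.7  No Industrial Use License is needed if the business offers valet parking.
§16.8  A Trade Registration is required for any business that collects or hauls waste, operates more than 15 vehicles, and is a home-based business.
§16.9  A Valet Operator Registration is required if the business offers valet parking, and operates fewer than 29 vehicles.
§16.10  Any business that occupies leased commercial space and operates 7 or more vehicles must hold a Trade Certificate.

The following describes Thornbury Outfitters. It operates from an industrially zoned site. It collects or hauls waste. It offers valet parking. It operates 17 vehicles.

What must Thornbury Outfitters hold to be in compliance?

§16.1 operates from an industrially zoned site → exempt from General Business Certificate.
§16.2 offers valet parking; operates from an industrially zoned site (not: is a mobile business with no fixed premises) → Compliance Permit not required.
§16.3 operates from an industrially zoned site; offers valet parking; collects or hauls waste → Operating Certificate required.
§16.4 operates from an industrially zoned site; vehicles 17 ≥ 8; collects or hauls waste → Industrial Use License required.
§16.5 offers valet parking; vehicles 17 > 4; collects or hauls waste → General Business Certificate required.
§16.6 operates from an industrially zoned site; offers valet parking → Industrial Use Registration required.
§16.7 offers valet parking → exempt from Industrial Use License.
§16.8 collects or hauls waste; vehicles 17 > 15; operates from an industrially zoned site (not: is a home-based business) → Trade Registration not required.
§16.9 offers valet parking; vehicles 17 < 29 → Valet Operator Registration required.
§16.10 operates from an industrially zoned site (not: occupies leased commercial space); vehicles 17 ≥ 7 → Trade Certificate not required.

Industrial Use Registration, Operating Certificate, Valet Operator Registration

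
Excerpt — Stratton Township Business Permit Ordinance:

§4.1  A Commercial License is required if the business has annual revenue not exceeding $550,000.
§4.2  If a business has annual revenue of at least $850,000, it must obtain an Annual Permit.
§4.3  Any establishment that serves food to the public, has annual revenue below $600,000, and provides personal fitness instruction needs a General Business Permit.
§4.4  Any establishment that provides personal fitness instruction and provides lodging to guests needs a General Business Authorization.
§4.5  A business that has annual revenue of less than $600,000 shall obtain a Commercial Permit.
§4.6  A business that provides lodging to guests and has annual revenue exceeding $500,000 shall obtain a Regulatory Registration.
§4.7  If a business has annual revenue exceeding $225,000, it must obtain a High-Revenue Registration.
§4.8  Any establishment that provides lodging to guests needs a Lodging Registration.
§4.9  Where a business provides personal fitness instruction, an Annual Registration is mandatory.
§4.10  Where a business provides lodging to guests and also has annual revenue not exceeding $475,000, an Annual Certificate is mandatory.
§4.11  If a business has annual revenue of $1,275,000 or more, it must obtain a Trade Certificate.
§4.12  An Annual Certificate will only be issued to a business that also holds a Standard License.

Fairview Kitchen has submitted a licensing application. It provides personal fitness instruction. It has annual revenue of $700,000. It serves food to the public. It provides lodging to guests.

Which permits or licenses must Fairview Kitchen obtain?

§4.1 revenue $700,000 > $550,000 → Commercial License not required.
§4.2 revenue $700,000 < $850,000 → Annual Permit not required.
§4.3 serves food to the public; revenue $700,000 ≥ $600,000; provides personal fitness instruction → General Business Permit not required.
§4.4 provides personal fitness instruction; provides lodging to guests → General Business Authorization required.
§4.5 revenue $700,000 ≥ $600,000 → Commercial Permit not required.
§4.6 provides lodging to guests; revenue $700,000 > $500,000 → Regulatory Registration required.
§4.7 revenue $700,000 > $225,000 → High-Revenue Registration required.
§4.8 provides lodging to guests → Lodging Registration required.
§4.9 provides personal fitness instruction → Annual Registration required.
§4.10 provides lodging to guests; revenue $700,000 > $475,000 → Annual Certificate not required.
§4.11 revenue $700,000 < $1,275,000 → Trade Certificate not required.
§4.12 Annual Certificate is not required → no effect.

Annual Registration, General Business Authorization, High-Revenue Registration, Lodging Registration, Regulatory Registration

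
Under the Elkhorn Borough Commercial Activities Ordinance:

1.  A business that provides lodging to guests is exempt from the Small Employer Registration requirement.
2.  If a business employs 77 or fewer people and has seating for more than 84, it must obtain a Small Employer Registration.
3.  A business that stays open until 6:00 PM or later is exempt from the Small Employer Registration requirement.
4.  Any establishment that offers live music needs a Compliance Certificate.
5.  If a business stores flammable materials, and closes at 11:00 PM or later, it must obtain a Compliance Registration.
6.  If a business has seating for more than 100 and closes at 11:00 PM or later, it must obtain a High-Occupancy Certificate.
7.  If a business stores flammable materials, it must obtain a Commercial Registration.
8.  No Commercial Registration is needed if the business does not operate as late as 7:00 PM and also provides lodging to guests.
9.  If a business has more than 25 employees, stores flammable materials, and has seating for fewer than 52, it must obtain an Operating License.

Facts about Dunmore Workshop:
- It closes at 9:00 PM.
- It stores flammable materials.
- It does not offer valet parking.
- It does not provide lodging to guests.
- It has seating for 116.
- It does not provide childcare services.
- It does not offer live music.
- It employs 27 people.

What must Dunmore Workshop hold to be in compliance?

1. does not provide lodging to guests → Small Employer Registration exemption does not apply.
2. employees 27 ≤ 77; seating 116 > 84 → Small Employer Registration required.
3. closes 9:00 PM, after 6:00 PM → exempt from Small Employer Registration.
4. does not offer live music → Compliance Certificate not required.
5. stores flammable materials; closes 9:00 PM, at/before 11:00 PM → Compliance Registration not required.
6. seating 116 > 100; closes 9:00 PM, at/before 11:00 PM → High-Occupancy Certificate not required.
7. stores flammable materials → Commercial Registration required.
8. closes 9:00 PM, after 7:00 PM; does not provide lodging to guests → Commercial Registration exemption does not apply.
9. employees 27 > 25; stores flammable materials; seating 116 ≥ 52 → Operating License not required.

Commercial Registration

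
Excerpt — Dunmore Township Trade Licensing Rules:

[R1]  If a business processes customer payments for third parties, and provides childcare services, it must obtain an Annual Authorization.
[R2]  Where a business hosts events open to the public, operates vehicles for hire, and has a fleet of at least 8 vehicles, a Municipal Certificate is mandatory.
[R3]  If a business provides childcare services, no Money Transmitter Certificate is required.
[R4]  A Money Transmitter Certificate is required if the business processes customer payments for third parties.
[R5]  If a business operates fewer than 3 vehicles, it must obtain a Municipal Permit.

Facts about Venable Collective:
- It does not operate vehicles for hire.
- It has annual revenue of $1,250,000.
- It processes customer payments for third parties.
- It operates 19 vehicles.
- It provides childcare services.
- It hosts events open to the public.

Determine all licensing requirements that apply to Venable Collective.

[R1] processes customer payments for third parties; provides childcare services → Annual Authorization required.
[R2] hosts events open to the public; does not operate vehicles for hire; vehicles 19 ≥ 8 → Municipal Certificate not required.
[R3] provides childcare services → exempt from Money Transmitter Certificate.
[R4] processes customer payments for third parties → Money Transmitter Certificate required.
[R5] vehicles 19 ≥ 3 → Municipal Permit not required.

Annual Authorization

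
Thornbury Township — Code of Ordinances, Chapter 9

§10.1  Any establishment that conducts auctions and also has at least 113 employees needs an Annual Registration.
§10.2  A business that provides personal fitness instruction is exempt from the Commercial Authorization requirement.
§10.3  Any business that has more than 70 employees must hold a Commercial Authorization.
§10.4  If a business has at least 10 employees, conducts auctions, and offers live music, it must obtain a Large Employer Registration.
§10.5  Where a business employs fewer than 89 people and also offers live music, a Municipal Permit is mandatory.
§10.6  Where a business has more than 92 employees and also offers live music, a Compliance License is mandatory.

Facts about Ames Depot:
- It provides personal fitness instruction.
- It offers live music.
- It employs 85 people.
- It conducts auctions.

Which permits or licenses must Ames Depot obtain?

Large Employer Registration, Municipal Permit

§10.1 conducts auctions; employees 85 < 113 → Annual Registration not required.
§10.2 provides personal fitness instruction → exempt from Commercial Authorization.
§10.3 employees 85 > 70 → Commercial Authorization required.
§10.4 employees 85 ≥ 10; conducts auctions; offers live music → Large Employer Registration required.
§10.5 employees 85 < 89; offers live music → Municipal Permit required.
§10.6 employees 85 ≤ 92; offers live music → Compliance License not required.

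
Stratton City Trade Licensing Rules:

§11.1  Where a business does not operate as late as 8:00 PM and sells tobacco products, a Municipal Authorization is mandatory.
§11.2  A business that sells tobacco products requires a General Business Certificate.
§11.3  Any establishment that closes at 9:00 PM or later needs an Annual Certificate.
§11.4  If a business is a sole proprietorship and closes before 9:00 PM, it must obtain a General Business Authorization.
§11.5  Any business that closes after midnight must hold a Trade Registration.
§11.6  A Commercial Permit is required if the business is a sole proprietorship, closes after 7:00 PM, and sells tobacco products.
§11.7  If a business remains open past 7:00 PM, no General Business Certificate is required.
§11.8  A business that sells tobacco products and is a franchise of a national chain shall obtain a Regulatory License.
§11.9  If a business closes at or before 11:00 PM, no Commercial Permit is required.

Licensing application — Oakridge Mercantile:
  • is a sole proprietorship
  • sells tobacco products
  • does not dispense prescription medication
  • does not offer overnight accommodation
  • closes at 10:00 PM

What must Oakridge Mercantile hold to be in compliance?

Annual Certificate

§11.1 closes 10:00 PM, after 8:00 PM; sells tobacco products → Municipal Authorization not required.
§11.2 sells tobacco products → General Business Certificate required.
§11.3 closes 10:00 PM, after 9:00 PM → Annual Certificate required.
§11.4 is a sole proprietorship; closes 10:00 PM, after 9:00 PM → General Business Authorization not required.
§11.5 closes 10:00 PM, at/before midnight → Trade Registration not required.
§11.6 is a sole proprietorship; closes 10:00 PM, after 7:00 PM; sells tobacco products → Commercial Permit required.
§11.7 closes 10:00 PM, after 7:00 PM → exempt from General Business Certificate.
§11.8 sells tobacco products; is a sole proprietorship (not: is a franchise of a national chain) → Regulatory License not required.
§11.9 closes 10:00 PM, at/before 11:00 PM → exempt from Commercial Permit.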